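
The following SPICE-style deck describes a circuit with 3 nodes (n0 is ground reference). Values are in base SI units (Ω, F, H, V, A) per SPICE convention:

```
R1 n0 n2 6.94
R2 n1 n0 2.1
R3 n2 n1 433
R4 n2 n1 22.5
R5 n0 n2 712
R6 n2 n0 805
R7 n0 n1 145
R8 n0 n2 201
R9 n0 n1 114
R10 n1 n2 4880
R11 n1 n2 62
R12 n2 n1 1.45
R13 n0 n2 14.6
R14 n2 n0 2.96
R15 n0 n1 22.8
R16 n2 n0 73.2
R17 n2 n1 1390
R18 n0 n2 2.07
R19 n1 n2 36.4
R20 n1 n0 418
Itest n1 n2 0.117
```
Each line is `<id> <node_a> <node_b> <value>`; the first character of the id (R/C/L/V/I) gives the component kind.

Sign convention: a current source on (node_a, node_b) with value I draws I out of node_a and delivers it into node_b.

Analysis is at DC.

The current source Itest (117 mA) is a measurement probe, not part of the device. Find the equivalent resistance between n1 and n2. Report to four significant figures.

Apply KCL at each of the 2 non-ground nodes and solve the resulting linear system.
Node n1: branches {R2, R3, R4, R7, R9, R10, R11, R12, R15, R17, R19, R20, Itest} → V_1 = -0.06812
Node n2: branches {R1, R3, R4, R5, R6, R8, R10, R11, R12, R13, R14, R16, R17, R18, R19, Itest} → V_2 = 0.03475

R_eq = 0.8793 Ω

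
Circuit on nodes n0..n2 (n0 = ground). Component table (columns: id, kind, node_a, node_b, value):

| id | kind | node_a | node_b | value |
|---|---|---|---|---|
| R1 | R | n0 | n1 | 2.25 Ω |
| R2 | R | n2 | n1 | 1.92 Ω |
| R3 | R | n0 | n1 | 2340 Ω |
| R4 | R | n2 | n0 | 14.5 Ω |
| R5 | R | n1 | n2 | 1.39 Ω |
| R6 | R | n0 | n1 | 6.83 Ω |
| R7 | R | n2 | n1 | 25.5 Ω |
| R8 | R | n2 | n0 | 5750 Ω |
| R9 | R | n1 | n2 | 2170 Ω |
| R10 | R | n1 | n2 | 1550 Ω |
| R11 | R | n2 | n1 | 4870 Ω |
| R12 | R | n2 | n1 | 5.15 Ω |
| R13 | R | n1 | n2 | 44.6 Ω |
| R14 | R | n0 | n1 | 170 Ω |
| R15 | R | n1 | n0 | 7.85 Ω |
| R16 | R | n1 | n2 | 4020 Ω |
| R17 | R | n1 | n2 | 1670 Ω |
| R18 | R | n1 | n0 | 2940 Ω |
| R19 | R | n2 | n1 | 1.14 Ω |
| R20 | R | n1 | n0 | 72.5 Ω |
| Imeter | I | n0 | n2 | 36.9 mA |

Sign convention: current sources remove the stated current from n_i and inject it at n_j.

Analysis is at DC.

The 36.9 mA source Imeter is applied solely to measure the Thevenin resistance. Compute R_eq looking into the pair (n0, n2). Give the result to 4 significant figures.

R_eq = 1.581 Ω

Apply KCL at each of the 2 non-ground nodes and solve the resulting linear system.
Node n1: branches {R1, R2, R3, R5, R6, R7, R9, R10, R11, R12, R13, R14, R15, R16, R17, R18, R19, R20} → V_1 = 0.04449
Node n2: branches {R2, R4, R5, R7, R8, R9, R10, R11, R12, R13, R16, R17, R19, Imeter} → V_2 = 0.05833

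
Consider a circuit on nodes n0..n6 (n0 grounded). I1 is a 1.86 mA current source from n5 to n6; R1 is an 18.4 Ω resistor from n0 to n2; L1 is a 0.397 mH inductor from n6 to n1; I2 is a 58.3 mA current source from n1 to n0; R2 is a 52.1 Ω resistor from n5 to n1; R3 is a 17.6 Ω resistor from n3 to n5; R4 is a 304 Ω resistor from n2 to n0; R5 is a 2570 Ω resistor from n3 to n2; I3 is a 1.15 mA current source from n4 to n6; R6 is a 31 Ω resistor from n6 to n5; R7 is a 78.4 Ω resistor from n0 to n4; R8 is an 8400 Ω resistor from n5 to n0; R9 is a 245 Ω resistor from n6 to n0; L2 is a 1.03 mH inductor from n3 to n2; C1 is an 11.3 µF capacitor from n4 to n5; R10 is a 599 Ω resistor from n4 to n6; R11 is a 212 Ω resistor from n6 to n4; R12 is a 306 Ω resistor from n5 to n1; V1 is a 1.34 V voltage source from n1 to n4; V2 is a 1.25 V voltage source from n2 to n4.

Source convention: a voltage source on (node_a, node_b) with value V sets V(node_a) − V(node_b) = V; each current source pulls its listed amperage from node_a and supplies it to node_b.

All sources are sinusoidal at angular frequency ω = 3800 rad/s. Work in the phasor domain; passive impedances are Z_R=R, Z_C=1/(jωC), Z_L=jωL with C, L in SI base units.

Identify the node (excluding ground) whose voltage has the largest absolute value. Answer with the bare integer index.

Element admittances at ω=3800 rad/s:
  I1: injects 0.00186 A into n6 (from n5)
  Y(R1) = 0.05435+0.000j S between n0,n2
  Y(L1) = 0.000-0.6629j S between n6,n1
  I2: injects 0.0583 A into n0 (from n1)
  Y(R2) = 0.01919+0.000j S between n5,n1
  Y(R3) = 0.05682+0.000j S between n3,n5
  Y(R4) = 0.003289+0.000j S between n2,n0
  Y(R5) = 0.0003891+0.000j S between n3,n2
  I3: injects 0.00115 A into n6 (from n4)
  Y(R6) = 0.03226+0.000j S between n6,n5
  Y(R7) = 0.01276+0.000j S between n0,n4
  Y(R8) = 0.0001190+0.000j S between n5,n0
  Y(R9) = 0.004082+0.000j S between n6,n0
  Y(L2) = 0.000-0.2555j S between n3,n2
  Y(C1) = 0.000+0.04294j S between n4,n5
  Y(R10) = 0.001669+0.000j S between n4,n6
  Y(R11) = 0.004717+0.000j S between n6,n4
  Y(R12) = 0.003268+0.000j S between n5,n1
  V1: constraint V(n1)−V(n4) = 1.34
  V2: constraint V(n2)−V(n4) = 1.25
Assemble and solve the 8×8 MNA system:
  V(n1)=-0.4838+0.001622j  V(n2)=-0.5738+0.001622j  V(n3)=-0.4790-0.04139j  V(n4)=-1.824+0.001622j  V(n5)=-0.6718-0.4679j  V(n6)=-0.4620-0.01432j
  i(V1)=-0.07309-0.02502j  i(V2)=0.02212-0.02433j

4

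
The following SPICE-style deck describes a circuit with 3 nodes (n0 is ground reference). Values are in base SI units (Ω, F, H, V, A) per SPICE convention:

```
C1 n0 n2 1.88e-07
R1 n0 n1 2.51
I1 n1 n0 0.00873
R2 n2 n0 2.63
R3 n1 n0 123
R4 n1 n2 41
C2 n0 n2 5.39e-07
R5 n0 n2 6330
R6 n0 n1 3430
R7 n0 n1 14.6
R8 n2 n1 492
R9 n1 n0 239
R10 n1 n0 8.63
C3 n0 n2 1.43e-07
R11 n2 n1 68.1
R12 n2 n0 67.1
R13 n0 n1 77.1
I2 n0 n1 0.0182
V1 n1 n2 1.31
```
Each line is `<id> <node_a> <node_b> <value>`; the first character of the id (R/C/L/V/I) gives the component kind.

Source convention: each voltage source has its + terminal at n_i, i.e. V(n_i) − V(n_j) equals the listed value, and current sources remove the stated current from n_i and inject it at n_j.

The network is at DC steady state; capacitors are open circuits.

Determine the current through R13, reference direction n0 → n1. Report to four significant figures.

Apply KCL at each of the 2 non-ground nodes and solve the resulting linear system.
Node n1: branches {R1, I1, R3, R4, R6, R7, R8, R9, R10, R11, R13, I2, V1} → V_1 = 0.5254
Node n2: branches {C1, R2, R4, C2, R5, R8, C3, R11, R12, V1} → V_2 = -0.7846
Source currents: i(V1)=-0.3640

-0.006814 A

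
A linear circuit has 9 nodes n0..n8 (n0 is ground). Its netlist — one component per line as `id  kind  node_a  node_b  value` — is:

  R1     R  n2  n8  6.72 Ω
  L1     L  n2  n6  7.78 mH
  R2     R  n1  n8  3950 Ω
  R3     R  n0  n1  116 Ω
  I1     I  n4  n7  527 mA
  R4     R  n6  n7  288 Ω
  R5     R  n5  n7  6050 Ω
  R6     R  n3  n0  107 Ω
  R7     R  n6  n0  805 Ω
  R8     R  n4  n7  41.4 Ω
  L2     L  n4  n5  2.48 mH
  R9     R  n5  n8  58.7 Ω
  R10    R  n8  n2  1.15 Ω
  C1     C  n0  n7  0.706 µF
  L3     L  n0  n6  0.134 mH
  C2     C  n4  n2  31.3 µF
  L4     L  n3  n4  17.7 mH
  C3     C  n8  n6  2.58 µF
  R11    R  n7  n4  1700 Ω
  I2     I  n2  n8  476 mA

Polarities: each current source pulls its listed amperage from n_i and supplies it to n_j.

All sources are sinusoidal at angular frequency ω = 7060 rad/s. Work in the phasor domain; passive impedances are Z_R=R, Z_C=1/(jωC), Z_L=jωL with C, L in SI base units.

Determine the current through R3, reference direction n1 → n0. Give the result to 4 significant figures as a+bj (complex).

Element admittances at ω=7060 rad/s:
  Y(R1) = 0.1488+0.000j S between n2,n8
  Y(L1) = 0.000-0.01821j S between n2,n6
  Y(R2) = 0.0002532+0.000j S between n1,n8
  Y(R3) = 0.008621+0.000j S between n0,n1
  I1: injects 0.527 A into n7 (from n4)
  Y(R4) = 0.003472+0.000j S between n6,n7
  Y(R5) = 0.0001653+0.000j S between n5,n7
  Y(R6) = 0.009346+0.000j S between n3,n0
  Y(R7) = 0.001242+0.000j S between n6,n0
  Y(R8) = 0.02415+0.000j S between n4,n7
  Y(L2) = 0.000-0.05711j S between n4,n5
  Y(R9) = 0.01704+0.000j S between n5,n8
  Y(R10) = 0.8696+0.000j S between n8,n2
  Y(C1) = 0.000+0.004984j S between n0,n7
  Y(L3) = 0.000-1.057j S between n0,n6
  Y(C2) = 0.000+0.2210j S between n4,n2
  Y(L4) = 0.000-0.008002j S between n3,n4
  Y(C3) = 0.000+0.01821j S between n8,n6
  Y(R11) = 0.0005882+0.000j S between n7,n4
  I2: injects 0.476 A into n8 (from n2)
Assemble and solve the 8×8 MNA system:
  V(n1)=-0.2291-0.3239j  V(n2)=-8.290-11.50j  V(n3)=-9.184-0.7738j  V(n4)=-8.280-11.50j  V(n5)=-8.285-11.37j  V(n6)=0.03416+0.02780j  V(n7)=9.249-11.71j  V(n8)=-8.029-11.35j

-0.001975-0.002792j A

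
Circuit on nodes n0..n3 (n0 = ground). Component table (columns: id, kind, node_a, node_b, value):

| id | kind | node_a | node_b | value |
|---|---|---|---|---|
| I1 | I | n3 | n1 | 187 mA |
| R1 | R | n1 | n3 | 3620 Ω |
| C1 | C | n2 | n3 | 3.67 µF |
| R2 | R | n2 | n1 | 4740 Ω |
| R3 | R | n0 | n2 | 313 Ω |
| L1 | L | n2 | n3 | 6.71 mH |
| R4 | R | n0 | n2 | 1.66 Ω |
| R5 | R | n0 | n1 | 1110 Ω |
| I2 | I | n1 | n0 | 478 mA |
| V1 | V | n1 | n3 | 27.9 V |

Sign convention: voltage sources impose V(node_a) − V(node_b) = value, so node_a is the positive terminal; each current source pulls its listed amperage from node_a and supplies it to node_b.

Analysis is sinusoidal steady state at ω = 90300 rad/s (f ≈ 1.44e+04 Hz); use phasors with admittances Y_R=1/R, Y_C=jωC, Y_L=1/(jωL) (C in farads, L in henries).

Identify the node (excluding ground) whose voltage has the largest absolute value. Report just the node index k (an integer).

1

Element admittances at ω=90300 rad/s:
  I1: injects 0.187 A into n1 (from n3)
  Y(R1) = 0.0002762+0.000j S between n1,n3
  Y(C1) = 0.000+0.3314j S between n2,n3
  Y(R2) = 0.0002110+0.000j S between n2,n1
  Y(R3) = 0.003195+0.000j S between n0,n2
  Y(L1) = 0.000-0.001650j S between n2,n3
  Y(R4) = 0.6024+0.000j S between n0,n2
  Y(R5) = 0.0009009+0.000j S between n0,n1
  I2: injects 0.478 A into n0 (from n1)
  V1: constraint V(n1)−V(n3) = 27.9
Assemble and solve the 4×4 MNA system:
  V(n1)=27.07+1.539j  V(n2)=-0.8296-0.002290j  V(n3)=-0.8347+1.539j
  i(V1)=-0.3290-0.001712j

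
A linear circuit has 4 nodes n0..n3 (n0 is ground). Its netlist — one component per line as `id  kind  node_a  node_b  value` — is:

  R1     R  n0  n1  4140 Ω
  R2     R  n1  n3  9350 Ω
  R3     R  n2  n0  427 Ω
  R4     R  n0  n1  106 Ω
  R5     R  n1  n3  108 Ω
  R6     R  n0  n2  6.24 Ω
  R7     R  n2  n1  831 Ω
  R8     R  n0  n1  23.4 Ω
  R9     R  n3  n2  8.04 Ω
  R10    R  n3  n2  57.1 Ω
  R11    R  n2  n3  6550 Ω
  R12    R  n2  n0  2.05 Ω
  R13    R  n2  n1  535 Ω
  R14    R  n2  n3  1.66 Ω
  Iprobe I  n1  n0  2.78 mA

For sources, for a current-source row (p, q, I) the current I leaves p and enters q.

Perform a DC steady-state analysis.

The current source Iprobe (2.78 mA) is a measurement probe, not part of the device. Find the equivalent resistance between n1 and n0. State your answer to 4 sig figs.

MNA unknowns: 3 node voltages V₁..V_3
R1: Y=0.0002415 on G[0,1]
R2: Y=0.0001070 on G[1,3]
R3: Y=0.002342 on G[2,0]
R4: Y=0.009434 on G[0,1]
R5: Y=0.009259 on G[1,3]
R6: Y=0.1603 on G[0,2]
R7: Y=0.001203 on G[2,1]
R8: Y=0.04274 on G[0,1]
R9: Y=0.1244 on G[3,2]
R10: Y=0.01751 on G[3,2]
R11: Y=0.0001527 on G[2,3]
R12: Y=0.4878 on G[2,0]
R13: Y=0.001869 on G[2,1]
R14: Y=0.6024 on G[2,3]
Iprobe: z[1]−=0.00278, z[0]+=0.00278
solve → V1=-0.04310, V2=-0.0008013, V3=-0.001327

R_eq = 15.50 Ω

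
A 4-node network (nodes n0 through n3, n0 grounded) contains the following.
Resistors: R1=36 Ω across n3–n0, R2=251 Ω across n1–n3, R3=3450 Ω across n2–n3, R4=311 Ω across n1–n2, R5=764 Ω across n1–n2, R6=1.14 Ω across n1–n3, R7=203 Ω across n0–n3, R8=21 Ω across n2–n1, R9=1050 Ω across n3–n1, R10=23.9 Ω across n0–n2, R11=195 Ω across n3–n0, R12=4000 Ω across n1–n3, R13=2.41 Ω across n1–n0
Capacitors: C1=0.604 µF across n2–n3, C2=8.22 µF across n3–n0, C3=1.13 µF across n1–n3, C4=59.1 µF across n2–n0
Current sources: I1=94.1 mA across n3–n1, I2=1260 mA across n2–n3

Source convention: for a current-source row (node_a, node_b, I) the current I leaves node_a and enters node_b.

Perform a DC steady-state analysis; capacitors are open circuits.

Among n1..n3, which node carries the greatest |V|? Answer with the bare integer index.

2

Element admittances at DC:
  Y(R1) = 0.02778 S between n3,n0
  Y(C1) = 0.000 S between n2,n3
  Y(R2) = 0.003984 S between n1,n3
  Y(R3) = 0.0002899 S between n2,n3
  Y(R4) = 0.003215 S between n1,n2
  Y(R5) = 0.001309 S between n1,n2
  Y(R6) = 0.8772 S between n1,n3
  Y(C2) = 0.000 S between n3,n0
  Y(R7) = 0.004926 S between n0,n3
  Y(R8) = 0.04762 S between n2,n1
  Y(R9) = 0.0009524 S between n3,n1
  Y(C3) = 0.000 S between n1,n3
  Y(R10) = 0.04184 S between n0,n2
  Y(R11) = 0.005128 S between n3,n0
  I1: injects 0.0941 A into n1 (from n3)
  Y(R12) = 0.0002500 S between n1,n3
  Y(R13) = 0.4149 S between n1,n0
  Y(C4) = 0.000 S between n2,n0
  I2: injects 1.26 A into n3 (from n2)
Assemble and solve the 3×3 MNA system:
  V(n1)=1.078  V(n2)=-12.76  V(n3)=2.296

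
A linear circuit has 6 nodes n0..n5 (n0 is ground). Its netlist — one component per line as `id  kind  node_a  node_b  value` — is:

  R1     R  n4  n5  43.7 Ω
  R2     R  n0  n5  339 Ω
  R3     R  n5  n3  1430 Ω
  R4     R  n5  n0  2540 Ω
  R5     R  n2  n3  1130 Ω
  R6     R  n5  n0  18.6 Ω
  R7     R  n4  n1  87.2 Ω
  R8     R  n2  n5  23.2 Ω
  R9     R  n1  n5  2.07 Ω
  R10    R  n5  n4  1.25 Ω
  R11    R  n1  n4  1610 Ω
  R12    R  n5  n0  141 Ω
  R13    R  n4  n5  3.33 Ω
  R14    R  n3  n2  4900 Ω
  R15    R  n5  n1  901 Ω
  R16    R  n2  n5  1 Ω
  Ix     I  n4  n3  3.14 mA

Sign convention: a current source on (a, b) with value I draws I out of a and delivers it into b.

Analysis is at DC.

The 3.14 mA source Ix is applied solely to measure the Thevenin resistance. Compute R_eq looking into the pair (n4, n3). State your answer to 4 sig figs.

Element admittances at DC:
  Y(R1) = 0.02288 S between n4,n5
  Y(R2) = 0.002950 S between n0,n5
  Y(R3) = 0.0006993 S between n5,n3
  Y(R4) = 0.0003937 S between n5,n0
  Y(R5) = 0.0008850 S between n2,n3
  Y(R6) = 0.05376 S between n5,n0
  Y(R7) = 0.01147 S between n4,n1
  Y(R8) = 0.04310 S between n2,n5
  Y(R9) = 0.4831 S between n1,n5
  Y(R10) = 0.8000 S between n5,n4
  Y(R11) = 0.0006211 S between n1,n4
  Y(R12) = 0.007092 S between n5,n0
  Y(R13) = 0.3003 S between n4,n5
  Y(R14) = 0.0002041 S between n3,n2
  Y(R15) = 0.001110 S between n5,n1
  Y(R16) = 1.000 S between n2,n5
  Ix: injects 0.00314 A into n3 (from n4)
Assemble and solve the 5×5 MNA system:
  V(n1)=-6.739e-05  V(n2)=0.001832  V(n3)=1.757  V(n4)=-0.002767  V(n5)=0.000

R_eq = 560.4 Ω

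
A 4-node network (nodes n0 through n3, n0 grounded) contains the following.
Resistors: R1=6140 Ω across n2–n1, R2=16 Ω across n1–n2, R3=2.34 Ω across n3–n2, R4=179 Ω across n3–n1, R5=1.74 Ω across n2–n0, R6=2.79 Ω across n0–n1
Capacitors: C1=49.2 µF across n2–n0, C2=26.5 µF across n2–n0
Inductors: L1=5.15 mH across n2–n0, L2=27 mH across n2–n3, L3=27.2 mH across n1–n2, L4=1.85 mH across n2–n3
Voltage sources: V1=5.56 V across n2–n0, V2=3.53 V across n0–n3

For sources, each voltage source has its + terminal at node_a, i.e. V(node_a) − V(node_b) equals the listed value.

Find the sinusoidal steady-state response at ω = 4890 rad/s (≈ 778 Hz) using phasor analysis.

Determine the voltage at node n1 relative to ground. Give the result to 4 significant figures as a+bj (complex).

0.7718-0.08437j V

MNA unknowns: 3 node voltages V₁..V_3 plus 2 source currents (V1, V2)
R1: Y=0.0001629+0.000j on G[2,1]
R2: Y=0.06250+0.000j on G[1,2]
R3: Y=0.4274+0.000j on G[3,2]
C1: Y=0.000+0.2406j on G[2,0]
L1: Y=0.000-0.03971j on G[2,0]
L2: Y=0.000-0.007574j on G[2,3]
R4: Y=0.005587+0.000j on G[3,1]
L3: Y=0.000-0.007518j on G[1,2]
R5: Y=0.5747+0.000j on G[2,0]
R6: Y=0.3584+0.000j on G[0,1]
C2: Y=0.000+0.1296j on G[2,0]
L4: Y=0.000-0.1105j on G[2,3]
V1: row V2−V0=5.56, i_V1 at 2,0
V2: row V0−V3=3.53, i_V2 at 0,3
solve → V1=0.7718-0.08437j, V2=5.560+0.000j, V3=-3.530+0.000j
aux → i_V1=-7.381-0.7330j, i_V2=-3.909+1.074j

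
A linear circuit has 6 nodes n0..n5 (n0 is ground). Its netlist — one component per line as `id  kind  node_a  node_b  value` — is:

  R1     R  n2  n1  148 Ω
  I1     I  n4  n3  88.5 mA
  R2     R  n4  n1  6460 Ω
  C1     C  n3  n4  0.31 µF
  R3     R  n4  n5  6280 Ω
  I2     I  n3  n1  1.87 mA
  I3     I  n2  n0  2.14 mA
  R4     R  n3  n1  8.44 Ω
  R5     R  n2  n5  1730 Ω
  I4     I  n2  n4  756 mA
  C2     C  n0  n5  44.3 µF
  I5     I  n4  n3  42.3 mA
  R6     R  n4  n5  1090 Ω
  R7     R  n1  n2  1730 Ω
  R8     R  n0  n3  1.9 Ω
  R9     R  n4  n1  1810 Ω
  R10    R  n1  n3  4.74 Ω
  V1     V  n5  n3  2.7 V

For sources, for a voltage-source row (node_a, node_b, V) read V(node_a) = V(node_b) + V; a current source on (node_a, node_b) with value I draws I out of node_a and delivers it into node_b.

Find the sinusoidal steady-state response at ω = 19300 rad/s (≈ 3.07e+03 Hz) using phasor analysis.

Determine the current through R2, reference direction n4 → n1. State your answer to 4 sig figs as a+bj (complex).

Element admittances at ω=19300 rad/s:
  Y(R1) = 0.006757+0.000j S between n2,n1
  I1: injects 0.0885 A into n3 (from n4)
  Y(R2) = 0.0001548+0.000j S between n4,n1
  Y(C1) = 0.000+0.005983j S between n3,n4
  Y(R3) = 0.0001592+0.000j S between n4,n5
  I2: injects 0.00187 A into n1 (from n3)
  I3: injects 0.00214 A into n0 (from n2)
  Y(R4) = 0.1185+0.000j S between n3,n1
  Y(R5) = 0.0005780+0.000j S between n2,n5
  I4: injects 0.756 A into n4 (from n2)
  Y(C2) = 0.000+0.8550j S between n0,n5
  I5: injects 0.0423 A into n3 (from n4)
  Y(R6) = 0.0009174+0.000j S between n4,n5
  Y(R7) = 0.0005780+0.000j S between n1,n2
  Y(R8) = 0.5263+0.000j S between n0,n3
  Y(R9) = 0.0005525+0.000j S between n4,n1
  Y(R10) = 0.2110+0.000j S between n1,n3
  V1: constraint V(n5)−V(n3) = 2.7
Assemble and solve the 6×6 MNA system:
  V(n1)=-4.013-1.409j  V(n2)=-99.48-1.394j  V(n3)=-1.959-1.204j  V(n4)=26.70-97.40j  V(n5)=0.7409-1.204j
  i(V1)=-1.059-0.7371j

0.004754-0.01486j A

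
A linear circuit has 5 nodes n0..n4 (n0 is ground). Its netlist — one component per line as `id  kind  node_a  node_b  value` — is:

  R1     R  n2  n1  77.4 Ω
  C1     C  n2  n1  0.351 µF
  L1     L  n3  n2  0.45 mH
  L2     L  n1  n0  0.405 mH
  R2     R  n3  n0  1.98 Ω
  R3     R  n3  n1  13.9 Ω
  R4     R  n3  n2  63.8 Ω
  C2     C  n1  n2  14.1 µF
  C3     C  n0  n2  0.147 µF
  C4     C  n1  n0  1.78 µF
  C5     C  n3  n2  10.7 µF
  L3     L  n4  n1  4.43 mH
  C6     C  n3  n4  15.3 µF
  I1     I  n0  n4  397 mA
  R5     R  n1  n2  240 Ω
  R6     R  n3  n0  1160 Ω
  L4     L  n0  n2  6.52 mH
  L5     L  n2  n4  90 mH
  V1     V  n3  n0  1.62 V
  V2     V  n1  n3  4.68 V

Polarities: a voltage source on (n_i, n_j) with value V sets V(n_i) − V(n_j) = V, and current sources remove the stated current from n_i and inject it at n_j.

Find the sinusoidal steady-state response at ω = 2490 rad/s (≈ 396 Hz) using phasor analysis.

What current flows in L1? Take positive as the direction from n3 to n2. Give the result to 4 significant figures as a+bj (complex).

-0.1191-0.2293j A

Element admittances at ω=2490 rad/s:
  Y(R1) = 0.01292+0.000j S between n2,n1
  Y(C1) = 0.000+0.0008740j S between n2,n1
  Y(L1) = 0.000-0.8925j S between n3,n2
  Y(L2) = 0.000-0.9916j S between n1,n0
  Y(R2) = 0.5051+0.000j S between n3,n0
  Y(R3) = 0.07194+0.000j S between n3,n1
  Y(R4) = 0.01567+0.000j S between n3,n2
  Y(C2) = 0.000+0.03511j S between n1,n2
  Y(C3) = 0.000+0.0003660j S between n0,n2
  Y(C4) = 0.000+0.004432j S between n1,n0
  Y(C5) = 0.000+0.02664j S between n3,n2
  Y(L3) = 0.000-0.09066j S between n4,n1
  Y(C6) = 0.000+0.03810j S between n3,n4
  I1: injects 0.397 A into n4 (from n0)
  Y(R5) = 0.004167+0.000j S between n1,n2
  Y(R6) = 0.0008621+0.000j S between n3,n0
  Y(L4) = 0.000-0.06160j S between n0,n2
  Y(L5) = 0.000-0.004462j S between n2,n4
  V1: constraint V(n3)−V(n0) = 1.62
  V2: constraint V(n1)−V(n3) = 4.68
Assemble and solve the 6×6 MNA system:
  V(n1)=6.300+0.000j  V(n2)=1.363+0.1334j  V(n3)=1.620+0.000j  V(n4)=9.040+6.973j
  i(V1)=-0.4307+6.303j  i(V2)=0.2063+5.795j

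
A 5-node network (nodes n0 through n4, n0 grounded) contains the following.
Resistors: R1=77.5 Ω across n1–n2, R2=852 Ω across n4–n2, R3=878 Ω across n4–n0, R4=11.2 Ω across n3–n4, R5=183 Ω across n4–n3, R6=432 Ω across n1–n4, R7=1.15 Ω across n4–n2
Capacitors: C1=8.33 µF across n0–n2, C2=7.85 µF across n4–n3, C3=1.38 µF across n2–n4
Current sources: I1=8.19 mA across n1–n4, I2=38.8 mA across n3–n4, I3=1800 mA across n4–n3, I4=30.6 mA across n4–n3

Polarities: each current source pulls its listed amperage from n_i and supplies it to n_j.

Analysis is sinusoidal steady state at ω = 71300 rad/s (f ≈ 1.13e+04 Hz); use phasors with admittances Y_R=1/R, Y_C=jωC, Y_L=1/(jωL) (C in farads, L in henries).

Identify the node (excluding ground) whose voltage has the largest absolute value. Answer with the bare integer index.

Apply KCL at each of the 4 non-ground nodes and solve the resulting linear system.
Node n1: branches {R1, I1, R6} → V_1 = -0.5370-0.0001194j
Node n2: branches {R1, R2, C1, C3, R7} → V_2 = 1.666e-06+1.505e-05j
Node n3: branches {R4, C2, R5, I2, I3, I4} → V_3 = 0.5347-3.113j
Node n4: branches {R2, R3, R4, C2, R5, I1, C3, R6, I2, I3, R7, I4} → V_4 = 0.007849-0.0008686j

3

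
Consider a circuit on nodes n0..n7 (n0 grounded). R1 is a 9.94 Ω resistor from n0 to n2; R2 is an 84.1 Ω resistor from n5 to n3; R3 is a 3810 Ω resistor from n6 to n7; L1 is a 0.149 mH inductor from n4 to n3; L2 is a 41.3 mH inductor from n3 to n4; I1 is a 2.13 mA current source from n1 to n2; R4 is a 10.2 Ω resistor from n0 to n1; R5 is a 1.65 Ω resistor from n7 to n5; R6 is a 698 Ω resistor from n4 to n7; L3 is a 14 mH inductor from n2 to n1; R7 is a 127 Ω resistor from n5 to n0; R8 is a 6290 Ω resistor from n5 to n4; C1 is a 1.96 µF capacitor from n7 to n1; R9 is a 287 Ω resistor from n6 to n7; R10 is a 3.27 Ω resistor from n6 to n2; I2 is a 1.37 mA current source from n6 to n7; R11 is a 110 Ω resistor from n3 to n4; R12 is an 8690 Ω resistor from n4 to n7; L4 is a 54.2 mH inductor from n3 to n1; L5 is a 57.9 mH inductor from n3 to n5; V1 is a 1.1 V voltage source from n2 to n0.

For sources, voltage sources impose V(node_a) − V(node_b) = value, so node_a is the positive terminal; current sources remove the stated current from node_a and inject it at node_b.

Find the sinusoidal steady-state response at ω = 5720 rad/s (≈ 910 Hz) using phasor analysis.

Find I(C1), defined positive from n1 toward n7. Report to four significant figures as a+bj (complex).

-0.001520-0.003908j A

Apply KCL at each of the 7 non-ground nodes and solve the resulting linear system.
Node n1: branches {I1, R4, L3, C1, L4} → V_1 = 0.006161-0.1106j
Node n2: branches {R1, I1, L3, R10, V1} → V_2 = 1.100+0.000j
Node n3: branches {R2, L1, L2, R11, L4, L5} → V_3 = 0.3457-0.1625j
Node n4: branches {L1, L2, R6, R8, R11, R12} → V_4 = 0.3458-0.1625j
Node n5: branches {R2, R5, R7, R8, L5} → V_5 = 0.3505-0.2415j
Node n6: branches {R3, R9, R10, I2} → V_6 = 1.087-0.002980j
Node n7: branches {R3, R5, R6, C1, R9, I2, R12} → V_7 = 0.3547-0.2462j
Source currents: i(V1)=-0.1140+0.01275j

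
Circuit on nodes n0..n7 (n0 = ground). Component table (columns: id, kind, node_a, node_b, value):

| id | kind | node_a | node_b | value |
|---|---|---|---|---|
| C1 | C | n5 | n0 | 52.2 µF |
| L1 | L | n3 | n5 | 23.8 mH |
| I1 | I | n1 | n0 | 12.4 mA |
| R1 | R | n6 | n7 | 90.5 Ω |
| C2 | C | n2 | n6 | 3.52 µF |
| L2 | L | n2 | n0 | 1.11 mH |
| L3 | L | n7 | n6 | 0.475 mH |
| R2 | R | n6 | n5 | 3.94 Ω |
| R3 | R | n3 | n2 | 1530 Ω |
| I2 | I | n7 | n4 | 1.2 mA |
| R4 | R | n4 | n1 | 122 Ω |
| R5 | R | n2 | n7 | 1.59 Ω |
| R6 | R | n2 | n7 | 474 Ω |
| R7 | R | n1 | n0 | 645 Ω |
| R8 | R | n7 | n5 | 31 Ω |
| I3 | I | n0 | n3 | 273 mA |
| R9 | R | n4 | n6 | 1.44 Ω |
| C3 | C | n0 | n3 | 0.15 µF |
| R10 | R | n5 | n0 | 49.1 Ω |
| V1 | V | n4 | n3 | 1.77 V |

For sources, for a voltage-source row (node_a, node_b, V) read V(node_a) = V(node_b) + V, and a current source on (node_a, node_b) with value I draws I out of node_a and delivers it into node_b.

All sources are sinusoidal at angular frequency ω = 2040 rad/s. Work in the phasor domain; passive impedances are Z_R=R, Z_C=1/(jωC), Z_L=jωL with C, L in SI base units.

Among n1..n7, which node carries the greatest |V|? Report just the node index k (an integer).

4

Apply KCL at each of the 7 non-ground nodes and solve the resulting linear system.
Node n1: branches {I1, R4, R7} → V_1 = -0.2696+0.5961j
Node n2: branches {C2, L2, R3, R5, R6} → V_2 = 0.2468+0.6581j
Node n3: branches {L1, R3, I3, C3, V1} → V_3 = -0.5778+0.7089j
Node n4: branches {I2, R4, R9, V1} → V_4 = 1.192+0.7089j
Node n5: branches {C1, L1, R2, R8, R10} → V_5 = 0.9296+0.4538j
Node n6: branches {R1, C2, L3, R2, R9} → V_6 = 0.8211+0.7547j
Node n7: branches {R1, L3, I2, R5, R6, R8} → V_7 = 0.7093+0.4788j
Source currents: i(V1)=-0.2685+0.03090j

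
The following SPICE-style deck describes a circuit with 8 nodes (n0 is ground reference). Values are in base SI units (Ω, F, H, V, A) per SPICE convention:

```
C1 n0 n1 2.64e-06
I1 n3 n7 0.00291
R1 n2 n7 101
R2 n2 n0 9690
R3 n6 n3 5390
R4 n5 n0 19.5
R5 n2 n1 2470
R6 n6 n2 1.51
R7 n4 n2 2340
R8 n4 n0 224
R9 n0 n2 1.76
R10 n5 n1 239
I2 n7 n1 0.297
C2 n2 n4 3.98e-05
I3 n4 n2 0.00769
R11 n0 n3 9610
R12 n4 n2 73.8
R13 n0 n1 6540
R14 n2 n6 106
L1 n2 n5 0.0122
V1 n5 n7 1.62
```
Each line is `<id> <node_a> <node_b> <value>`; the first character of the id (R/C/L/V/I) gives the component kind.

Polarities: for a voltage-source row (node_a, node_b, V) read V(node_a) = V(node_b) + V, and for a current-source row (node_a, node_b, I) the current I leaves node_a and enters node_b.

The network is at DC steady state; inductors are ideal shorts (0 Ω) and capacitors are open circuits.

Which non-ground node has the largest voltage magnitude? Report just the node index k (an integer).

MNA unknowns: 7 node voltages V₁..V_7 plus 2 source currents (L1, V1)
C1: Y=0.000 on G[0,1]
I1: z[3]−=0.00291, z[7]+=0.00291
R1: Y=0.009901 on G[2,7]
R2: Y=0.0001032 on G[2,0]
R3: Y=0.0001855 on G[6,3]
R4: Y=0.05128 on G[5,0]
R5: Y=0.0004049 on G[2,1]
R6: Y=0.6623 on G[6,2]
R7: Y=0.0004274 on G[4,2]
R8: Y=0.004464 on G[4,0]
R9: Y=0.5682 on G[0,2]
R10: Y=0.004184 on G[5,1]
I2: z[7]−=0.297, z[1]+=0.297
C2: Y=0.000 on G[2,4]
I3: z[4]−=0.00769, z[2]+=0.00769
R11: Y=0.0001041 on G[0,3]
R12: Y=0.01355 on G[4,2]
R13: Y=0.0001529 on G[0,1]
R14: Y=0.009434 on G[2,6]
L1: row V2−V5=0, i_L1 at 2,5
V1: row V5−V7=1.62, i_V1 at 5,7
solve → V1=62.62, V2=-0.01070, V3=-10.06, V4=-0.4251, V5=-0.01070, V6=-0.01348, V7=-1.631
aux → i_L1=0.01543, i_V1=0.2781

1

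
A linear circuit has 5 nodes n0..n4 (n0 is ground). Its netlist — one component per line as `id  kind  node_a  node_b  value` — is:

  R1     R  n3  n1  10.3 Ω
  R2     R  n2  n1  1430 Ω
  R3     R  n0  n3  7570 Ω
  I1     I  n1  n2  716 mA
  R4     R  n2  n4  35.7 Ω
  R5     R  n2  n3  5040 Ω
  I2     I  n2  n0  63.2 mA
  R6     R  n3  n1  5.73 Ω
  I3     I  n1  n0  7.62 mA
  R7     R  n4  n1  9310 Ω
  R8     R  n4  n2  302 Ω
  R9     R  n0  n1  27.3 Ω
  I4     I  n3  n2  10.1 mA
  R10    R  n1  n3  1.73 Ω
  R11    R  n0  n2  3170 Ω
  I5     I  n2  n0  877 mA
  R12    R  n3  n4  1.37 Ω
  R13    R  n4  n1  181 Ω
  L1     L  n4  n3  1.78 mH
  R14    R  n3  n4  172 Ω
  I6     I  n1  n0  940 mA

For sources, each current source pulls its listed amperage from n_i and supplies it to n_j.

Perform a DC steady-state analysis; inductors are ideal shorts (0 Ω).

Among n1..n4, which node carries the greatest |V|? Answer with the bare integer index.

MNA unknowns: 4 node voltages V₁..V_4 plus 1 source current (L1)
R1: Y=0.09709 on G[3,1]
R2: Y=0.0006993 on G[2,1]
R3: Y=0.0001321 on G[0,3]
I1: z[1]−=0.716, z[2]+=0.716
R4: Y=0.02801 on G[2,4]
R5: Y=0.0001984 on G[2,3]
I2: z[2]−=0.0632, z[0]+=0.0632
R6: Y=0.1745 on G[3,1]
I3: z[1]−=0.00762, z[0]+=0.00762
R7: Y=0.0001074 on G[4,1]
R8: Y=0.003311 on G[4,2]
R9: Y=0.03663 on G[0,1]
I4: z[3]−=0.0101, z[2]+=0.0101
R10: Y=0.5780 on G[1,3]
R11: Y=0.0003155 on G[0,2]
I5: z[2]−=0.877, z[0]+=0.877
R12: Y=0.7299 on G[3,4]
R13: Y=0.005525 on G[4,1]
L1: row V4−V3=0, i_L1 at 4,3
R14: Y=0.005814 on G[3,4]
I6: z[1]−=0.94, z[0]+=0.94
solve → V1=-50.86, V2=-57.17, V3=-51.09, V4=-51.09
aux → i_L1=-0.1892

2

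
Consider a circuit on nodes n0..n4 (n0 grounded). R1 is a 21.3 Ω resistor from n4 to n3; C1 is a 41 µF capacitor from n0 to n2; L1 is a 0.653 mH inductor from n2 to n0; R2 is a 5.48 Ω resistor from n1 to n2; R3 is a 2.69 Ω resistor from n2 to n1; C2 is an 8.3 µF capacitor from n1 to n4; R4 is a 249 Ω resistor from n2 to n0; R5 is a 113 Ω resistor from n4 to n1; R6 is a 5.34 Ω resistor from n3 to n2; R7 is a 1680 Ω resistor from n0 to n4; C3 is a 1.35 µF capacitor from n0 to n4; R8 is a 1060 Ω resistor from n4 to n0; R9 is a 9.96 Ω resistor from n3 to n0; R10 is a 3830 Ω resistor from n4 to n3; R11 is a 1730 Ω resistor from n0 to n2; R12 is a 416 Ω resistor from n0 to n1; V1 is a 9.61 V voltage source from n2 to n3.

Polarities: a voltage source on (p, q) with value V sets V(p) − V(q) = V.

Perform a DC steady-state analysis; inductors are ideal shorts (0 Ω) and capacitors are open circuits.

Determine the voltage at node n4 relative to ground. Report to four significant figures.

Element admittances at DC:
  Y(R1) = 0.04695 S between n4,n3
  Y(C1) = 0.000 S between n0,n2
  L1: short n2↔n0 (DC inductor)
  Y(R2) = 0.1825 S between n1,n2
  Y(R3) = 0.3717 S between n2,n1
  Y(C2) = 0.000 S between n1,n4
  Y(R4) = 0.004016 S between n2,n0
  Y(R5) = 0.008850 S between n4,n1
  Y(R6) = 0.1873 S between n3,n2
  Y(R7) = 0.0005952 S between n0,n4
  Y(C3) = 0.000 S between n0,n4
  Y(R8) = 0.0009434 S between n4,n0
  Y(R9) = 0.1004 S between n3,n0
  Y(R10) = 0.0002611 S between n4,n3
  Y(R11) = 0.0005780 S between n0,n2
  Y(R12) = 0.002404 S between n0,n1
  V1: constraint V(n2)−V(n3) = 9.61
Assemble and solve the 6×6 MNA system:
  V(n1)=-0.1236  V(n2)=0.000  V(n3)=-9.610  V(n4)=-7.896
  i(L1)=0.9773  i(V1)=-2.845

-7.896 V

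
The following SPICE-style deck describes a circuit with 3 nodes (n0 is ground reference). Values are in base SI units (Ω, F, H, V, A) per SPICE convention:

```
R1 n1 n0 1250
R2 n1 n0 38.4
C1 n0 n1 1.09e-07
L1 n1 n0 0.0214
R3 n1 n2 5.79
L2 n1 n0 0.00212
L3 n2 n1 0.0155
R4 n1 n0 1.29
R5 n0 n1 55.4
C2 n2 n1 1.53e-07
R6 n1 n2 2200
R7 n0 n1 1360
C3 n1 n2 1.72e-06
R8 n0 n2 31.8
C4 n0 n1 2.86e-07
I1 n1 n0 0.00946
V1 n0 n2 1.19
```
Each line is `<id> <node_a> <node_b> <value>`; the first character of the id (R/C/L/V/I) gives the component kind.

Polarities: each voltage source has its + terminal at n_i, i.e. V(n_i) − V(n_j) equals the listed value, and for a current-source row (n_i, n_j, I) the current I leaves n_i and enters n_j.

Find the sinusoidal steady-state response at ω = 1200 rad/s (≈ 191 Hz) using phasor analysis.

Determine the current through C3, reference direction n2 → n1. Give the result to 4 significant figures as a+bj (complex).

MNA unknowns: 2 node voltages V₁..V_2 plus 1 source current (V1)
R1: Y=0.0008000+0.000j on G[1,0]
R2: Y=0.02604+0.000j on G[1,0]
C1: Y=0.000+0.0001308j on G[0,1]
L1: Y=0.000-0.03894j on G[1,0]
R3: Y=0.1727+0.000j on G[1,2]
L2: Y=0.000-0.3931j on G[1,0]
L3: Y=0.000-0.05376j on G[2,1]
R4: Y=0.7752+0.000j on G[1,0]
R5: Y=0.01805+0.000j on G[0,1]
C2: Y=0.000+0.0001836j on G[2,1]
R6: Y=0.0004545+0.000j on G[1,2]
R7: Y=0.0007353+0.000j on G[0,1]
C3: Y=0.000+0.002064j on G[1,2]
R8: Y=0.03145+0.000j on G[0,2]
C4: Y=0.000+0.0003432j on G[0,1]
I1: z[1]−=0.00946, z[0]+=0.00946
V1: row V0−V2=1.19, i_V1 at 0,2
solve → V1=-0.1997-0.03535j, V2=-1.190+0.000j
aux → i_V1=-0.2071+0.05714j

-7.297e-05-0.002044j A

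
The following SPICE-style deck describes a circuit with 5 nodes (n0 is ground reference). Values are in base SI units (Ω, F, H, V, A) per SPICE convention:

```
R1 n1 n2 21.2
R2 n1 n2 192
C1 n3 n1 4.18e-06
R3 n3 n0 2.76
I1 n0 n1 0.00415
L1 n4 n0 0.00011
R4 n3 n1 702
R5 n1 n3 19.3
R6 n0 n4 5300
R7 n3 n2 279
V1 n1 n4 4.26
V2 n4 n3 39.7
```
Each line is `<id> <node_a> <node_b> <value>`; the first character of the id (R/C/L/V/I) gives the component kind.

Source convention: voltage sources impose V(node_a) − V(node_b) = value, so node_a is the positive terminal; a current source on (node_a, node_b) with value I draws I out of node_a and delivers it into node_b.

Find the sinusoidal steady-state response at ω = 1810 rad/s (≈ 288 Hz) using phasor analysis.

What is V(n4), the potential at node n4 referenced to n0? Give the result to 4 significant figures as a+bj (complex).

0.2057+2.850j V

MNA unknowns: 4 node voltages V₁..V_4 plus 2 source currents (V1, V2)
R1: Y=0.04717+0.000j on G[1,2]
R2: Y=0.005208+0.000j on G[1,2]
C1: Y=0.000+0.007566j on G[3,1]
R3: Y=0.3623+0.000j on G[3,0]
I1: z[0]−=0.00415, z[1]+=0.00415
L1: Y=0.000-5.023j on G[4,0]
R4: Y=0.001425+0.000j on G[3,1]
R5: Y=0.05181+0.000j on G[1,3]
R6: Y=0.0001887+0.000j on G[0,4]
R7: Y=0.003584+0.000j on G[3,2]
V1: row V1−V4=4.26, i_V1 at 1,4
V2: row V4−V3=39.7, i_V2 at 4,3
solve → V1=4.466+2.850j, V2=1.650+2.850j, V3=-39.49+2.850j, V4=0.2057+2.850j
aux → i_V1=-2.484-0.3326j, i_V2=-16.80+0.7000j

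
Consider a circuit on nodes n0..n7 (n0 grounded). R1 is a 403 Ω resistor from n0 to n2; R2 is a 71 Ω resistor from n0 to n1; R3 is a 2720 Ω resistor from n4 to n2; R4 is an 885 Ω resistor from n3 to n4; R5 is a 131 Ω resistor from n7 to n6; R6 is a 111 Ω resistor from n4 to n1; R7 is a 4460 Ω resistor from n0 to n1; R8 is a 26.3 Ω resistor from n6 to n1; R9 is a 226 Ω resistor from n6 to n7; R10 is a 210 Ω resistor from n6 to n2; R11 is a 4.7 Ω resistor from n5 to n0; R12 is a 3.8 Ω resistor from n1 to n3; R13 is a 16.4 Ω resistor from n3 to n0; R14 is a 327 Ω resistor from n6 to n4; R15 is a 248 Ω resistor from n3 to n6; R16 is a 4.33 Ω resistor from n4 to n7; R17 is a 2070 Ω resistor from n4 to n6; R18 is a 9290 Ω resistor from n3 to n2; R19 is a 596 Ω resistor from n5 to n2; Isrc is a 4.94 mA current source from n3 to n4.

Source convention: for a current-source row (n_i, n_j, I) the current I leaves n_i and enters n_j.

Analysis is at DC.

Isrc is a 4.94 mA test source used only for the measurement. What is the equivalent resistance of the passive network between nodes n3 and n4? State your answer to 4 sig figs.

MNA unknowns: 7 node voltages V₁..V_7
R1: Y=0.002481 on G[0,2]
R2: Y=0.01408 on G[0,1]
R3: Y=0.0003676 on G[4,2]
R4: Y=0.001130 on G[3,4]
R5: Y=0.007634 on G[7,6]
R6: Y=0.009009 on G[4,1]
R7: Y=0.0002242 on G[0,1]
R8: Y=0.03802 on G[6,1]
R9: Y=0.004425 on G[6,7]
R10: Y=0.004762 on G[6,2]
R11: Y=0.2128 on G[5,0]
R12: Y=0.2632 on G[1,3]
R13: Y=0.06098 on G[3,0]
R14: Y=0.003058 on G[6,4]
R15: Y=0.004032 on G[3,6]
R16: Y=0.2309 on G[4,7]
R17: Y=0.0004831 on G[4,6]
R18: Y=0.0001076 on G[3,2]
R19: Y=0.001678 on G[5,2]
Isrc: z[3]−=0.00494, z[4]+=0.00494
solve → V1=0.01009, V2=0.04304, V3=-0.005294, V4=0.2368, V5=0.0003367, V6=0.06664, V7=0.2284

R_eq = 49.01 Ω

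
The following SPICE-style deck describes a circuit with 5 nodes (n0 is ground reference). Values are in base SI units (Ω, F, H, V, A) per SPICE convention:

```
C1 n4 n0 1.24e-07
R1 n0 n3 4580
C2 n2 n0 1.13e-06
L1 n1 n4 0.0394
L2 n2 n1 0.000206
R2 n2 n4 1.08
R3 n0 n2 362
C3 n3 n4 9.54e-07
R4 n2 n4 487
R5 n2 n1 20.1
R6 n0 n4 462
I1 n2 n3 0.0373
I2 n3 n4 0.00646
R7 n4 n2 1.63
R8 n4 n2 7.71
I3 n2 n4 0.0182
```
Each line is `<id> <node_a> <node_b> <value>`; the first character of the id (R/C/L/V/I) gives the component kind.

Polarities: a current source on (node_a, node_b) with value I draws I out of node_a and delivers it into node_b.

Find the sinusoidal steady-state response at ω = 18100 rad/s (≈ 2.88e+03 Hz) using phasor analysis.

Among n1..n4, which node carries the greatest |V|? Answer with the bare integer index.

Element admittances at ω=18100 rad/s:
  Y(C1) = 0.000+0.002244j S between n4,n0
  Y(R1) = 0.0002183+0.000j S between n0,n3
  Y(C2) = 0.000+0.02045j S between n2,n0
  Y(L1) = 0.000-0.001402j S between n1,n4
  Y(L2) = 0.000-0.2682j S between n2,n1
  Y(R2) = 0.9259+0.000j S between n2,n4
  Y(R3) = 0.002762+0.000j S between n0,n2
  Y(C3) = 0.000+0.01727j S between n3,n4
  Y(R4) = 0.002053+0.000j S between n2,n4
  Y(R5) = 0.04975+0.000j S between n2,n1
  Y(R6) = 0.002165+0.000j S between n0,n4
  I1: injects 0.0373 A into n3 (from n2)
  I2: injects 0.00646 A into n4 (from n3)
  Y(R7) = 0.6135+0.000j S between n4,n2
  Y(R8) = 0.1297+0.000j S between n4,n2
  I3: injects 0.0182 A into n4 (from n2)
Assemble and solve the 4×4 MNA system:
  V(n1)=0.01257+0.006460j  V(n2)=0.01240+0.006490j  V(n3)=0.06804-1.778j  V(n4)=0.04555+0.006680j

3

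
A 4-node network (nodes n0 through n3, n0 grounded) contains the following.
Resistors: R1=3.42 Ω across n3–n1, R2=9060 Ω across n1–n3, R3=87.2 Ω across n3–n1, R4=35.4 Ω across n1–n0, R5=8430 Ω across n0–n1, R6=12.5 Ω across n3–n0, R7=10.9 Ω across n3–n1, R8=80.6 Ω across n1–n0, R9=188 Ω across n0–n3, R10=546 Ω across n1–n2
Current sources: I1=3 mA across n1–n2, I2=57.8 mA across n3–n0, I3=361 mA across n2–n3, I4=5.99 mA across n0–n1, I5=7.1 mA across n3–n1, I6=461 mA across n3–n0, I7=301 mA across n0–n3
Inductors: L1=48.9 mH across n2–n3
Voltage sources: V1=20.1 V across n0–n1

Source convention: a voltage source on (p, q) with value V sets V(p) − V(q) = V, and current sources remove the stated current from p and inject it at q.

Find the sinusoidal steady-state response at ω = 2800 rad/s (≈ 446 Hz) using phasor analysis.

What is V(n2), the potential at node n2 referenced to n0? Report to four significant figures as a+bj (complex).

Apply KCL at each of the 3 non-ground nodes and solve the resulting linear system.
Node n1: branches {R1, I1, R2, R3, R4, R5, R7, I4, I5, R8, R10, V1} → V_1 = -20.10+0.000j
Node n2: branches {I1, I3, L1, R10} → V_2 = -28.67-46.69j
Node n3: branches {R1, I2, R2, I3, R3, R6, R7, L1, I5, R9, I6, I7} → V_3 = -16.96+0.1778j
Source currents: i(V1)=-2.055+0.01517j

-28.67-46.69j V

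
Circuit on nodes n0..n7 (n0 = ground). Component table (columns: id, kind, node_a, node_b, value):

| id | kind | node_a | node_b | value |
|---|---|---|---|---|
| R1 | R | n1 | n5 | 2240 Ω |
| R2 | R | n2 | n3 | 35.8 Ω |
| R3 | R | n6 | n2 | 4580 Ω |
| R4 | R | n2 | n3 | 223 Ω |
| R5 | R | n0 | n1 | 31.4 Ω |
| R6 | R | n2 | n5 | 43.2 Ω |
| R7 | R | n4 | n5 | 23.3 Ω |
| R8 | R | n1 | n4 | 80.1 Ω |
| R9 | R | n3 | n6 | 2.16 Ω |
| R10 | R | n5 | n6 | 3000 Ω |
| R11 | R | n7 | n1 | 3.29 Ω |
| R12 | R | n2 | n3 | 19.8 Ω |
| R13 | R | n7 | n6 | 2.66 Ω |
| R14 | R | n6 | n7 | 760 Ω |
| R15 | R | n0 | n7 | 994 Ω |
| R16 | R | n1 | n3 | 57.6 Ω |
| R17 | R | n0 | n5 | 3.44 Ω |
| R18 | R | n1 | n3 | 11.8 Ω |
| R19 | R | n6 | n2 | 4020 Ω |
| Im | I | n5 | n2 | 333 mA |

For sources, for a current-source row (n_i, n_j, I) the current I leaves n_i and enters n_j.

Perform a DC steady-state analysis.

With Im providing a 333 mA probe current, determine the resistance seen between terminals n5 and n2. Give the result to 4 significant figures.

Element admittances at DC:
  Y(R1) = 0.0004464 S between n1,n5
  Y(R2) = 0.02793 S between n2,n3
  Y(R3) = 0.0002183 S between n6,n2
  Y(R4) = 0.004484 S between n2,n3
  Y(R5) = 0.03185 S between n0,n1
  Y(R6) = 0.02315 S between n2,n5
  Y(R7) = 0.04292 S between n4,n5
  Y(R8) = 0.01248 S between n1,n4
  Y(R9) = 0.4630 S between n3,n6
  Y(R10) = 0.0003333 S between n5,n6
  Y(R11) = 0.3040 S between n7,n1
  Y(R12) = 0.05051 S between n2,n3
  Y(R13) = 0.3759 S between n7,n6
  Y(R14) = 0.001316 S between n6,n7
  Y(R15) = 0.001006 S between n0,n7
  Y(R16) = 0.01736 S between n1,n3
  Y(R17) = 0.2907 S between n0,n5
  Y(R18) = 0.08475 S between n1,n3
  Y(R19) = 0.0002488 S between n6,n2
  Im: injects 0.333 A into n2 (from n5)
Assemble and solve the 7×7 MNA system:
  V(n1)=3.816  V(n2)=6.598  V(n3)=4.557  V(n4)=0.5251  V(n5)=-0.4323  V(n6)=4.355  V(n7)=4.109

R_eq = 21.11 Ω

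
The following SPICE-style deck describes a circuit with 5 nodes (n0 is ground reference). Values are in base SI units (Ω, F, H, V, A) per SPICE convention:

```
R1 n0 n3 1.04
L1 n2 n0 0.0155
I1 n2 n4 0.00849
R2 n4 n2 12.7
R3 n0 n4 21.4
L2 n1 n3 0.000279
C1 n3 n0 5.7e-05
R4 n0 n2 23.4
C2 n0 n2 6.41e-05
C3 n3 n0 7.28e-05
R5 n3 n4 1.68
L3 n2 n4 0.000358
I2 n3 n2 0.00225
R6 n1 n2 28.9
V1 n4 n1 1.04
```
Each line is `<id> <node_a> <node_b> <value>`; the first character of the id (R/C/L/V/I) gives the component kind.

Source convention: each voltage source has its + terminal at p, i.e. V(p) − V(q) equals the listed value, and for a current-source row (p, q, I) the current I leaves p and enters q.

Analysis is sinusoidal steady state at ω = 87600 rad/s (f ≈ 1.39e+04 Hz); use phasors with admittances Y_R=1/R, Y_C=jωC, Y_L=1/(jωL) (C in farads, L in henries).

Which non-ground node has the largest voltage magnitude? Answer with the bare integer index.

1

Element admittances at ω=87600 rad/s:
  Y(R1) = 0.9615+0.000j S between n0,n3
  Y(L1) = 0.000-0.0007365j S between n2,n0
  I1: injects 0.00849 A into n4 (from n2)
  Y(R2) = 0.07874+0.000j S between n4,n2
  Y(R3) = 0.04673+0.000j S between n0,n4
  Y(L2) = 0.000-0.04092j S between n1,n3
  Y(C1) = 0.000+4.993j S between n3,n0
  Y(R4) = 0.04274+0.000j S between n0,n2
  Y(C2) = 0.000+5.615j S between n0,n2
  Y(C3) = 0.000+6.377j S between n3,n0
  Y(R5) = 0.5952+0.000j S between n3,n4
  Y(L3) = 0.000-0.03189j S between n2,n4
  I2: injects 0.00225 A into n2 (from n3)
  Y(R6) = 0.03460+0.000j S between n1,n2
  V1: constraint V(n4)−V(n1) = 1.04
Assemble and solve the 5×5 MNA system:
  V(n1)=-0.9753-0.05137j  V(n2)=-0.001594+0.006500j  V(n3)=0.001215-0.002847j  V(n4)=0.06467-0.05137j
  i(V1)=-0.03568+0.03795j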